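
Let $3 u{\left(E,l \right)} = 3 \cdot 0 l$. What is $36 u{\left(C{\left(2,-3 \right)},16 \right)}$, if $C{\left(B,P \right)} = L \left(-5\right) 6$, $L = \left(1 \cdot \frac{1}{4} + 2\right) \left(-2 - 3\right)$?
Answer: $0$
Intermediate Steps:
$L = - \frac{45}{4}$ ($L = \left(1 \cdot \frac{1}{4} + 2\right) \left(-5\right) = \left(\frac{1}{4} + 2\right) \left(-5\right) = \frac{9}{4} \left(-5\right) = - \frac{45}{4} \approx -11.25$)
$C{\left(B,P \right)} = \frac{675}{2}$ ($C{\left(B,P \right)} = \left(- \frac{45}{4}\right) \left(-5\right) 6 = \frac{225}{4} \cdot 6 = \frac{675}{2}$)
$u{\left(E,l \right)} = 0$ ($u{\left(E,l \right)} = \frac{3 \cdot 0 l}{3} = \frac{0 l}{3} = \frac{1}{3} \cdot 0 = 0$)
$36 u{\left(C{\left(2,-3 \right)},16 \right)} = 36 \cdot 0 = 0$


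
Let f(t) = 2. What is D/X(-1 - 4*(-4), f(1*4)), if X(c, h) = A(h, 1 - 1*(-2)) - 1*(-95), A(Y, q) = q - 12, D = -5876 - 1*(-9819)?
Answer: 3943/86 ≈ 45.849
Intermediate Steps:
D = 3943 (D = -5876 + 9819 = 3943)
A(Y, q) = -12 + q
X(c, h) = 86 (X(c, h) = (-12 + (1 - 1*(-2))) - 1*(-95) = (-12 + (1 + 2)) + 95 = (-12 + 3) + 95 = -9 + 95 = 86)
D/X(-1 - 4*(-4), f(1*4)) = 3943/86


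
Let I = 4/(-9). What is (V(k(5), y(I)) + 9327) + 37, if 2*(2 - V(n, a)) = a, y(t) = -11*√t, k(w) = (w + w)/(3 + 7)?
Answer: 9366 + 11*I/3 ≈ 9366.0 + 3.6667*I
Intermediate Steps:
k(w) = w/5 (k(w) = (2*w)/10 = (2*w)*(⅒) = w/5)
I = -4/9 (I = 4*(-⅑) = -4/9 ≈ -0.44444)
V(n, a) = 2 - a/2
(V(k(5), y(I)) + 9327) + 37 = ((2 - (-11)*√(-4/9)/2) + 9327) + 37 = ((2 - (-11)*2*I/3/2) + 9327) + 37 = ((2 - (-11)*I/3) + 9327) + 37 = ((2 + 11*I/3) + 9327) + 37 = (9329 + 11*I/3) + 37 = 9366 + 11*I/3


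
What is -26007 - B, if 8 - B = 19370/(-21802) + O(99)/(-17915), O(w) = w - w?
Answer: -283599200/10901 ≈ -26016.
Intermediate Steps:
O(w) = 0
B = 96893/10901 (B = 8 - (19370/(-21802) + 0/(-17915)) = 8 - (19370*(-1/21802) + 0*(-1/17915)) = 8 - (-9685/10901 + 0) = 8 - 1*(-9685/10901) = 8 + 9685/10901 = 96893/10901 ≈ 8.8884)
-26007 - B = -26007 - 1*96893/10901 = -26007 - 96893/10901 = -283599200/10901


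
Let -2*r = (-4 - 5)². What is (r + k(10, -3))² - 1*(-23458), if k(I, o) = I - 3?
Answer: 98321/4 ≈ 24580.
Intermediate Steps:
r = -81/2 (r = -(-4 - 5)²/2 = -½*(-9)² = -½*81 = -81/2 ≈ -40.500)
k(I, o) = -3 + I
(r + k(10, -3))² - 1*(-23458) = (-81/2 + (-3 + 10))² - 1*(-23458) = (-81/2 + 7)² + 23458 = (-67/2)² + 23458 = 4489/4 + 23458 = 98321/4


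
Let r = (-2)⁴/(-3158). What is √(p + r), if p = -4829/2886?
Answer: I*√34852250114526/4556994 ≈ 1.2955*I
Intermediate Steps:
p = -4829/2886 (p = -4829*1/2886 = -4829/2886 ≈ -1.6733)
r = -8/1579 (r = 16*(-1/3158) = -8/1579 ≈ -0.0050665)
√(p + r) = √(-4829/2886 - 8/1579) = √(-7648079/4556994) = I*√34852250114526/4556994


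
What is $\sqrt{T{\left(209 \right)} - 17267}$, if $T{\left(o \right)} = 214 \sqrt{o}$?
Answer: $\sqrt{-17267 + 214 \sqrt{209}} \approx 119.05 i$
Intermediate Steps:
$\sqrt{T{\left(209 \right)} - 17267} = \sqrt{214 \sqrt{209} - 17267} = \sqrt{-17267 + 214 \sqrt{209}}$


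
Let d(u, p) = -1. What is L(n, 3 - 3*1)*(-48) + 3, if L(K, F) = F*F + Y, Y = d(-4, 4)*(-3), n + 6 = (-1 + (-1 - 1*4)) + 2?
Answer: -141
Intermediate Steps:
n = -10 (n = -6 + ((-1 + (-1 - 1*4)) + 2) = -6 + ((-1 + (-1 - 4)) + 2) = -6 + ((-1 - 5) + 2) = -6 + (-6 + 2) = -6 - 4 = -10)
Y = 3 (Y = -1*(-3) = 3)
L(K, F) = 3 + F² (L(K, F) = F*F + 3 = F² + 3 = 3 + F²)
L(n, 3 - 3*1)*(-48) + 3 = (3 + (3 - 3*1)²)*(-48) + 3 = (3 + (3 - 3)²)*(-48) + 3 = (3 + 0²)*(-48) + 3 = (3 + 0)*(-48) + 3 = 3*(-48) + 3 = -144 + 3 = -141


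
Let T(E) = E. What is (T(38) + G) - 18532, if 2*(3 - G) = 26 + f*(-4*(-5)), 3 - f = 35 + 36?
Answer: -17824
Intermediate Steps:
f = -68 (f = 3 - (35 + 36) = 3 - 1*71 = 3 - 71 = -68)
G = 670 (G = 3 - (26 - (-272)*(-5))/2 = 3 - (26 - 68*20)/2 = 3 - (26 - 1360)/2 = 3 - 1/2*(-1334) = 3 + 667 = 670)
(T(38) + G) - 18532 = (38 + 670) - 18532 = 708 - 18532 = -17824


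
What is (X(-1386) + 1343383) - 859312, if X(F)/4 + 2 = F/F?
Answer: 484067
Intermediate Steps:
X(F) = -4 (X(F) = -8 + 4*(F/F) = -8 + 4*1 = -8 + 4 = -4)
(X(-1386) + 1343383) - 859312 = (-4 + 1343383) - 859312 = 1343379 - 859312 = 484067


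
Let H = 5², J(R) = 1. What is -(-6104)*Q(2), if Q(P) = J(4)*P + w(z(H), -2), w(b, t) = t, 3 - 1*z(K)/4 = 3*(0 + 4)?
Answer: 0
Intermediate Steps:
H = 25
z(K) = -36 (z(K) = 12 - 12*(0 + 4) = 12 - 12*4 = 12 - 4*12 = 12 - 48 = -36)
Q(P) = -2 + P (Q(P) = 1*P - 2 = P - 2 = -2 + P)
-(-6104)*Q(2) = -(-6104)*(-2 + 2) = -(-6104)*0 = -1526*0 = 0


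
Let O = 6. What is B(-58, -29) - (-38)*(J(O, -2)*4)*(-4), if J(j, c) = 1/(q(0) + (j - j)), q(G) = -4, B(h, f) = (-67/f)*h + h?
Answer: -40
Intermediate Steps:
B(h, f) = h - 67*h/f (B(h, f) = -67*h/f + h = h - 67*h/f)
J(j, c) = -¼ (J(j, c) = 1/(-4 + (j - j)) = 1/(-4 + 0) = 1/(-4) = -¼)
B(-58, -29) - (-38)*(J(O, -2)*4)*(-4) = -58*(-67 - 29)/(-29) - (-38)*-¼*4*(-4) = -58*(-1/29)*(-96) - (-38)*(-1*(-4)) = -192 - (-38)*4 = -192 - 1*(-152) = -192 + 152 = -40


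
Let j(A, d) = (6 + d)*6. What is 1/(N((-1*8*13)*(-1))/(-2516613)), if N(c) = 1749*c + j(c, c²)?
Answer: -838871/82276 ≈ -10.196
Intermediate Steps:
j(A, d) = 36 + 6*d
N(c) = 36 + 6*c² + 1749*c (N(c) = 1749*c + (36 + 6*c²) = 36 + 6*c² + 1749*c)
1/(N((-1*8*13)*(-1))/(-2516613)) = 1/((36 + 6*((-1*8*13)*(-1))² + 1749*((-1*8*13)*(-1)))/(-2516613)) = 1/((36 + 6*(-8*13*(-1))² + 1749*(-8*13*(-1)))*(-1/2516613)) = 1/((36 + 6*(-104*(-1))² + 1749*(-104*(-1)))*(-1/2516613)) = 1/((36 + 6*104² + 1749*104)*(-1/2516613)) = 1/((36 + 6*10816 + 181896)*(-1/2516613)) = 1/((36 + 64896 + 181896)*(-1/2516613)) = 1/(246828*(-1/2516613)) = 1/(-82276/838871) = -838871/82276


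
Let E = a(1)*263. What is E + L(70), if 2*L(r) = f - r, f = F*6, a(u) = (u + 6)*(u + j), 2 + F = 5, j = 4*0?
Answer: 1815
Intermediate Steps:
j = 0
F = 3 (F = -2 + 5 = 3)
a(u) = u*(6 + u) (a(u) = (u + 6)*(u + 0) = (6 + u)*u = u*(6 + u))
f = 18 (f = 3*6 = 18)
E = 1841 (E = (1*(6 + 1))*263 = (1*7)*263 = 7*263 = 1841)
L(r) = 9 - r/2 (L(r) = (18 - r)/2 = 9 - r/2)
E + L(70) = 1841 + (9 - ½*70) = 1841 + (9 - 35) = 1841 - 26 = 1815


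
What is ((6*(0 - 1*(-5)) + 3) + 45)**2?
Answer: 6084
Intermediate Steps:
((6*(0 - 1*(-5)) + 3) + 45)**2 = ((6*(0 + 5) + 3) + 45)**2 = ((6*5 + 3) + 45)**2 = ((30 + 3) + 45)**2 = (33 + 45)**2 = 78**2 = 6084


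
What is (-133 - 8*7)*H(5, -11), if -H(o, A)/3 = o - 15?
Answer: -5670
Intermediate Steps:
H(o, A) = 45 - 3*o (H(o, A) = -3*(o - 15) = -3*(-15 + o) = 45 - 3*o)
(-133 - 8*7)*H(5, -11) = (-133 - 8*7)*(45 - 3*5) = (-133 - 56)*(45 - 15) = -189*30 = -5670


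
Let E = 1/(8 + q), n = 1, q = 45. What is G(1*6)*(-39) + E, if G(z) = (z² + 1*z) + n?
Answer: -88880/53 ≈ -1677.0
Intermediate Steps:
E = 1/53 (E = 1/(8 + 45) = 1/53 ≈ 0.018868)
G(z) = 1 + z + z² (G(z) = (z² + 1*z) + 1 = (z² + z) + 1 = (z + z²) + 1 = 1 + z + z²)
G(1*6)*(-39) + E = (1 + 1*6 + (1*6)²)*(-39) + 1/53 = (1 + 6 + 6²)*(-39) + 1/53 = (1 + 6 + 36)*(-39) + 1/53 = 43*(-39) + 1/53 = -1677 + 1/53 = -88880/53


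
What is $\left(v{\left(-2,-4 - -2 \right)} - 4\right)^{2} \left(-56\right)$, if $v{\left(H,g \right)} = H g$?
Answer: $0$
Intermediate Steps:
$\left(v{\left(-2,-4 - -2 \right)} - 4\right)^{2} \left(-56\right) = \left(- 2 \left(-4 - -2\right) - 4\right)^{2} \left(-56\right) = \left(- 2 \left(-4 + 2\right) - 4\right)^{2} \left(-56\right) = \left(\left(-2\right) \left(-2\right) - 4\right)^{2} \left(-56\right) = \left(4 - 4\right)^{2} \left(-56\right) = 0^{2} \left(-56\right) = 0 \left(-56\right) = 0$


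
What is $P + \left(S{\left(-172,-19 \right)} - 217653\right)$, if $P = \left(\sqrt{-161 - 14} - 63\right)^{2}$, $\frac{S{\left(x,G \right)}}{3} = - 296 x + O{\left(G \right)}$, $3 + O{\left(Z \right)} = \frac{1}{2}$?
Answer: $- \frac{122261}{2} - 630 i \sqrt{7} \approx -61131.0 - 1666.8 i$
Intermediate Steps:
$O{\left(Z \right)} = - \frac{5}{2}$ ($O{\left(Z \right)} = -3 + \frac{1}{2} = - \frac{5}{2}$)
$S{\left(x,G \right)} = - \frac{15}{2} - 888 x$ ($S{\left(x,G \right)} = 3 \left(- 296 x - \frac{5}{2}\right) = 3 \left(- \frac{5}{2} - 296 x\right) = - \frac{15}{2} - 888 x$)
$P = \left(-63 + 5 i \sqrt{7}\right)^{2}$ ($P = \left(\sqrt{-175} - 63\right)^{2} = \left(5 i \sqrt{7} - 63\right)^{2} = \left(-63 + 5 i \sqrt{7}\right)^{2} \approx 3794.0 - 1666.8 i$)
$P + \left(S{\left(-172,-19 \right)} - 217653\right) = \left(3794 - 630 i \sqrt{7}\right) - \frac{129849}{2} = - \frac{122261}{2} - 630 i \sqrt{7}$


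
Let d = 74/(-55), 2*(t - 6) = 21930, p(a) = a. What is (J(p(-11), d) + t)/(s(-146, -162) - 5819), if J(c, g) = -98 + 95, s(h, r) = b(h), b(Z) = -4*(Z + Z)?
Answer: -10968/4651 ≈ -2.3582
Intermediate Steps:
t = 10971 (t = 6 + (½)*21930 = 6 + 10965 = 10971)
d = -74/55 (d = 74*(-1/55) = -74/55 ≈ -1.3455)
b(Z) = -8*Z
s(h, r) = -8*h
J(c, g) = -3
(J(p(-11), d) + t)/(s(-146, -162) - 5819) = (-3 + 10971)/(-8*(-146) - 5819) = 10968/(1168 - 5819) = 10968/(-4651) = 10968*(-1/4651) = -10968/4651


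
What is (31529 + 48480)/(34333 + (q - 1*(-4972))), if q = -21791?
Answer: 80009/17514 ≈ 4.5683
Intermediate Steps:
(31529 + 48480)/(34333 + (q - 1*(-4972))) = (31529 + 48480)/(34333 + (-21791 - 1*(-4972))) = 80009/(34333 + (-21791 + 4972)) = 80009/(34333 - 16819) = 80009/17514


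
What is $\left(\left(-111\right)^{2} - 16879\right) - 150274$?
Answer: $-154832$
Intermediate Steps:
$\left(\left(-111\right)^{2} - 16879\right) - 150274 = \left(12321 - 16879\right) - 150274 = -4558 - 150274 = -154832$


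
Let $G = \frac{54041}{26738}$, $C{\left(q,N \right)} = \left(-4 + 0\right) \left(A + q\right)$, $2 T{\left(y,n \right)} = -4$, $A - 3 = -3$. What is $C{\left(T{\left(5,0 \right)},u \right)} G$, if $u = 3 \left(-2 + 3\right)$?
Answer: $\frac{216164}{13369} \approx 16.169$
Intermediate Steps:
$A = 0$ ($A = 3 - 3 = 0$)
$T{\left(y,n \right)} = -2$ ($T{\left(y,n \right)} = \frac{1}{2} \left(-4\right) = -2$)
$u = 3$ ($u = 3 \cdot 1 = 3$)
$C{\left(q,N \right)} = - 4 q$ ($C{\left(q,N \right)} = \left(-4 + 0\right) \left(0 + q\right) = - 4 q$)
$G = \frac{54041}{26738}$ ($G = 54041 \cdot \frac{1}{26738} = \frac{54041}{26738} \approx 2.0211$)
$C{\left(T{\left(5,0 \right)},u \right)} G = \left(-4\right) \left(-2\right) \frac{54041}{26738} = 8 \cdot \frac{54041}{26738} = \frac{216164}{13369}$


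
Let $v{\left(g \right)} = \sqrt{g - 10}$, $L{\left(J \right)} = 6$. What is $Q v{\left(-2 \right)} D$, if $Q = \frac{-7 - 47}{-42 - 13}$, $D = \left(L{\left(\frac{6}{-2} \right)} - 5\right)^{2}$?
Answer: $\frac{108 i \sqrt{3}}{55} \approx 3.4011 i$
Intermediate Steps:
$D = 1$ ($D = \left(6 - 5\right)^{2} = 1^{2} = 1$)
$v{\left(g \right)} = \sqrt{-10 + g}$
$Q = \frac{54}{55}$ ($Q = - \frac{54}{-55} = \left(-54\right) \left(- \frac{1}{55}\right) = \frac{54}{55} \approx 0.98182$)
$Q v{\left(-2 \right)} D = \frac{54 \sqrt{-10 - 2}}{55} \cdot 1 = \frac{54 \sqrt{-12}}{55} \cdot 1 = \frac{54 \cdot 2 i \sqrt{3}}{55} \cdot 1 = \frac{108 i \sqrt{3}}{55} \cdot 1 = \frac{108 i \sqrt{3}}{55}$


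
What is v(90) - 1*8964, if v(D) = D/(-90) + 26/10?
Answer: -44812/5 ≈ -8962.4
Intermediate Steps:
v(D) = 13/5 - D/90 (v(D) = D*(-1/90) + 26*(1/10) = -D/90 + 13/5 = 13/5 - D/90)
v(90) - 1*8964 = (13/5 - 1/90*90) - 1*8964 = (13/5 - 1) - 8964 = 8/5 - 8964 = -44812/5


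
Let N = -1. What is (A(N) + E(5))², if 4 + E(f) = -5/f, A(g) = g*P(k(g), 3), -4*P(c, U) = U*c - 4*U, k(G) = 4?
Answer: 25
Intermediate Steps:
P(c, U) = U - U*c/4 (P(c, U) = -(U*c - 4*U)/4 = -(-4*U + U*c)/4 = U - U*c/4)
A(g) = 0 (A(g) = g*((¼)*3*(4 - 1*4)) = g*((¼)*3*(4 - 4)) = g*((¼)*3*0) = g*0 = 0)
E(f) = -4 - 5/f
(A(N) + E(5))² = (0 + (-4 - 5/5))² = (0 + (-4 - 5*⅕))² = (0 + (-4 - 1))² = (0 - 5)² = (-5)² = 25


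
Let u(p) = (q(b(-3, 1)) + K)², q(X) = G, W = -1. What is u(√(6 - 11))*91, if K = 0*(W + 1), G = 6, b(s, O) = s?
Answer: 3276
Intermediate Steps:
K = 0 (K = 0*(-1 + 1) = 0*0 = 0)
q(X) = 6
u(p) = 36 (u(p) = (6 + 0)² = 6² = 36)
u(√(6 - 11))*91 = 36*91 = 3276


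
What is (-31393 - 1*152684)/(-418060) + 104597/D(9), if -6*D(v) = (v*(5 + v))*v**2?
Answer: -43414706843/711120060 ≈ -61.051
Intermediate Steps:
D(v) = -v**3*(5 + v)/6 (D(v) = -v*(5 + v)*v**2/6 = -v**3*(5 + v)/6)
(-31393 - 1*152684)/(-418060) + 104597/D(9) = (-31393 - 1*152684)/(-418060) + 104597/(((1/6)*9**3*(-5 - 1*9))) = (-31393 - 152684)*(-1/418060) + 104597/(((1/6)*729*(-5 - 9))) = -184077*(-1/418060) + 104597/(((1/6)*729*(-14))) = 184077/418060 + 104597/(-1701) = 184077/418060 + 104597*(-1/1701) = 184077/418060 - 104597/1701 = -43414706843/711120060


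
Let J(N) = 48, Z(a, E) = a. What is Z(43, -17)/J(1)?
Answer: 43/48 ≈ 0.89583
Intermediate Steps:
Z(43, -17)/J(1) = 43/48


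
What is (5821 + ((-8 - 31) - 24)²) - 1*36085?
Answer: -26295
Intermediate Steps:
(5821 + ((-8 - 31) - 24)²) - 1*36085 = (5821 + (-39 - 24)²) - 36085 = (5821 + (-63)²) - 36085 = (5821 + 3969) - 36085 = 9790 - 36085 = -26295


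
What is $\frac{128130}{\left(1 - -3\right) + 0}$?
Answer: $\frac{64065}{2} \approx 32033.0$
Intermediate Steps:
$\frac{128130}{\left(1 - -3\right) + 0} = \frac{128130}{\left(1 + 3\right) + 0} = \frac{128130}{4 + 0} = \frac{128130}{4} = 128130 \cdot \frac{1}{4} = \frac{64065}{2}$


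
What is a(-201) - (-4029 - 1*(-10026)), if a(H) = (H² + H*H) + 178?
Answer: 74983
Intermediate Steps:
a(H) = 178 + 2*H² (a(H) = (H² + H²) + 178 = 2*H² + 178 = 178 + 2*H²)
a(-201) - (-4029 - 1*(-10026)) = (178 + 2*(-201)²) - (-4029 - 1*(-10026)) = (178 + 2*40401) - (-4029 + 10026) = (178 + 80802) - 1*5997 = 80980 - 5997 = 74983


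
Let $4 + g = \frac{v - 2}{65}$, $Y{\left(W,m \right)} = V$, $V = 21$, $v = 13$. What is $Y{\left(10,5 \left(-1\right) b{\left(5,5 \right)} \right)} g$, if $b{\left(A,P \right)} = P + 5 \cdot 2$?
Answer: $- \frac{5229}{65} \approx -80.446$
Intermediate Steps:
$b{\left(A,P \right)} = 10 + P$ ($b{\left(A,P \right)} = P + 10 = 10 + P$)
$Y{\left(W,m \right)} = 21$
$g = - \frac{249}{65}$ ($g = -4 + \frac{13 - 2}{65} = -4 + 11 \cdot \frac{1}{65} = -4 + \frac{11}{65} = - \frac{249}{65} \approx -3.8308$)
$Y{\left(10,5 \left(-1\right) b{\left(5,5 \right)} \right)} g = 21 \left(- \frac{249}{65}\right) = - \frac{5229}{65}$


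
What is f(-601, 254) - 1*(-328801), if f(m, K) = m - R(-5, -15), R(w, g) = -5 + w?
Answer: 328210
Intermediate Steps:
f(m, K) = 10 + m (f(m, K) = m - (-5 - 5) = m - 1*(-10) = m + 10 = 10 + m)
f(-601, 254) - 1*(-328801) = (10 - 601) - 1*(-328801) = -591 + 328801 = 328210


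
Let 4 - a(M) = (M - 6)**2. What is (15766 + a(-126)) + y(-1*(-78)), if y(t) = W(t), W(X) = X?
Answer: -1576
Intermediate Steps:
y(t) = t
a(M) = 4 - (-6 + M)**2 (a(M) = 4 - (M - 6)**2 = 4 - (-6 + M)**2)
(15766 + a(-126)) + y(-1*(-78)) = (15766 + (4 - (-6 - 126)**2)) - 1*(-78) = (15766 + (4 - 1*(-132)**2)) + 78 = (15766 + (4 - 1*17424)) + 78 = (15766 + (4 - 17424)) + 78 = (15766 - 17420) + 78 = -1654 + 78 = -1576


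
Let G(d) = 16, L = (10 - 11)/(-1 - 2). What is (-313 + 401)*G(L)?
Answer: 1408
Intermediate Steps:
L = ⅓ (L = -1/(-3) = -1*(-⅓) = ⅓ ≈ 0.33333)
(-313 + 401)*G(L) = (-313 + 401)*16 = 88*16 = 1408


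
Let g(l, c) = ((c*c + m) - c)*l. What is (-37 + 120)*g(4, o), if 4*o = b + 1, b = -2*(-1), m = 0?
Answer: -249/4 ≈ -62.250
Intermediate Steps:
b = 2
o = ¾ (o = (2 + 1)/4 = (¼)*3 = ¾ ≈ 0.75000)
g(l, c) = l*(c² - c) (g(l, c) = ((c*c + 0) - c)*l = ((c² + 0) - c)*l = (c² - c)*l = l*(c² - c))
(-37 + 120)*g(4, o) = (-37 + 120)*((¾)*4*(-1 + ¾)) = 83*((¾)*4*(-¼)) = 83*(-¾) = -249/4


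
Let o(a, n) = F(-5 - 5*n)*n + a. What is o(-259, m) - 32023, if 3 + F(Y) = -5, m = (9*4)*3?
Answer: -33146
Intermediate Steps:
m = 108 (m = 36*3 = 108)
F(Y) = -8 (F(Y) = -3 - 5 = -8)
o(a, n) = a - 8*n (o(a, n) = -8*n + a = a - 8*n)
o(-259, m) - 32023 = (-259 - 8*108) - 32023 = (-259 - 864) - 32023 = -1123 - 32023 = -33146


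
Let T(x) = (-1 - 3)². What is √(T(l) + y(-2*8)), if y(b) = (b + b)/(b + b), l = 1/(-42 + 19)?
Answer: √17 ≈ 4.1231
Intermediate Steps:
l = -1/23 (l = 1/(-23) = -1/23 ≈ -0.043478)
T(x) = 16 (T(x) = (-4)² = 16)
y(b) = 1 (y(b) = (2*b)/((2*b)) = (2*b)*(1/(2*b)) = 1)
√(T(l) + y(-2*8)) = √(16 + 1) = √17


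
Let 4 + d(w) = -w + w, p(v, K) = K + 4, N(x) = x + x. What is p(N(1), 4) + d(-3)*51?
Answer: -196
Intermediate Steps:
N(x) = 2*x
p(v, K) = 4 + K
d(w) = -4 (d(w) = -4 + (-w + w) = -4 + 0 = -4)
p(N(1), 4) + d(-3)*51 = (4 + 4) - 4*51 = 8 - 204 = -196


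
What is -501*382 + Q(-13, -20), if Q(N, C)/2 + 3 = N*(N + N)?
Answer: -190712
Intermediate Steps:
Q(N, C) = -6 + 4*N² (Q(N, C) = -6 + 2*(N*(N + N)) = -6 + 2*(N*(2*N)) = -6 + 2*(2*N²) = -6 + 4*N²)
-501*382 + Q(-13, -20) = -501*382 + (-6 + 4*(-13)²) = -191382 + (-6 + 4*169) = -191382 + (-6 + 676) = -191382 + 670 = -190712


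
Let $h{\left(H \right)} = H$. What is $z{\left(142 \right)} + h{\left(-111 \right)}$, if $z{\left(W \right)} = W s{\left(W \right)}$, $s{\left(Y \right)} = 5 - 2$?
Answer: $315$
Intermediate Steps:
$s{\left(Y \right)} = 3$ ($s{\left(Y \right)} = 5 - 2 = 3$)
$z{\left(W \right)} = 3 W$ ($z{\left(W \right)} = W 3 = 3 W$)
$z{\left(142 \right)} + h{\left(-111 \right)} = 3 \cdot 142 - 111 = 426 - 111 = 315$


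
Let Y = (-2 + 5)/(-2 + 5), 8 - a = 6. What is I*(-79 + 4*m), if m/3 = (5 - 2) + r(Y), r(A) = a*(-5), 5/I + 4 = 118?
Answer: -815/114 ≈ -7.1491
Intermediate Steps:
a = 2 (a = 8 - 1*6 = 8 - 6 = 2)
I = 5/114 (I = 5/(-4 + 118) = 5/114 ≈ 0.043860)
Y = 1 (Y = 3/3 = 3*(⅓) = 1)
r(A) = -10 (r(A) = 2*(-5) = -10)
m = -21 (m = 3*((5 - 2) - 10) = 3*(3 - 10) = 3*(-7) = -21)
I*(-79 + 4*m) = 5*(-79 + 4*(-21))/114 = 5*(-79 - 84)/114 = (5/114)*(-163) = -815/114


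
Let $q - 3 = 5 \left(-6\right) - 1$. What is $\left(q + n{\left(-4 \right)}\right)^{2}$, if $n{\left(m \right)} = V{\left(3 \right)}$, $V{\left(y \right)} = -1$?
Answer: $841$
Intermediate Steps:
$n{\left(m \right)} = -1$
$q = -28$ ($q = 3 + \left(5 \left(-6\right) - 1\right) = 3 - 31 = -28$)
$\left(q + n{\left(-4 \right)}\right)^{2} = \left(-28 - 1\right)^{2} = \left(-29\right)^{2} = 841$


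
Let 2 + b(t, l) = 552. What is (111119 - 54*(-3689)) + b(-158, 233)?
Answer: 310875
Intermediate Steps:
b(t, l) = 550 (b(t, l) = -2 + 552 = 550)
(111119 - 54*(-3689)) + b(-158, 233) = (111119 - 54*(-3689)) + 550 = (111119 + 199206) + 550 = 310325 + 550 = 310875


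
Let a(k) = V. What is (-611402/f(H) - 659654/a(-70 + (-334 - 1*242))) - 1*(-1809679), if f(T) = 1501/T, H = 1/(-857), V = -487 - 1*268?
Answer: 1758408415448253/971199535 ≈ 1.8106e+6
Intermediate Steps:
V = -755 (V = -487 - 268 = -755)
H = -1/857 ≈ -0.0011669
a(k) = -755
(-611402/f(H) - 659654/a(-70 + (-334 - 1*242))) - 1*(-1809679) = (-611402/(1501/(-1/857)) - 659654/(-755)) - 1*(-1809679) = (-611402/(1501*(-857)) - 659654*(-1/755)) + 1809679 = (-611402/(-1286357) + 659654/755) + 1809679 = (-611402*(-1/1286357) + 659654/755) + 1809679 = (611402/1286357 + 659654/755) + 1809679 = 849012148988/971199535 + 1809679 = 1758408415448253/971199535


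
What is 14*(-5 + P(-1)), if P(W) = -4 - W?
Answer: -112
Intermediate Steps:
14*(-5 + P(-1)) = 14*(-5 + (-4 - 1*(-1))) = 14*(-5 + (-4 + 1)) = 14*(-5 - 3) = 14*(-8) = -112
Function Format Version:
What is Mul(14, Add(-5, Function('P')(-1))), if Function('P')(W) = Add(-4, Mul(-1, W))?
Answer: -112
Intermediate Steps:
Mul(14, Add(-5, Function('P')(-1))) = Mul(14, Add(-5, Add(-4, Mul(-1, -1)))) = Mul(14, Add(-5, Add(-4, 1))) = Mul(14, Add(-5, -3)) = Mul(14, -8) = -112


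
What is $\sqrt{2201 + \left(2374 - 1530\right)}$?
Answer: $\sqrt{3045} \approx 55.182$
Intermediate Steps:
$\sqrt{2201 + \left(2374 - 1530\right)} = \sqrt{2201 + 844} = \sqrt{3045}$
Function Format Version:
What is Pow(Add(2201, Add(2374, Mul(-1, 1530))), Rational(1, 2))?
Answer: Pow(3045, Rational(1, 2)) ≈ 55.182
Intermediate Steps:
Pow(Add(2201, Add(2374, Mul(-1, 1530))), Rational(1, 2)) = Pow(Add(2201, Add(2374, -1530)), Rational(1, 2)) = Pow(Add(2201, 844), Rational(1, 2)) = Pow(3045, Rational(1, 2))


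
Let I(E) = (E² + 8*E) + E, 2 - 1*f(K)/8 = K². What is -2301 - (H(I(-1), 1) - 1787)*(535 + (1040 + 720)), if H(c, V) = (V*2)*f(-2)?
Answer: 4172304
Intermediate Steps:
f(K) = 16 - 8*K²
I(E) = E² + 9*E
H(c, V) = -32*V (H(c, V) = (V*2)*(16 - 8*(-2)²) = (2*V)*(16 - 8*4) = (2*V)*(16 - 32) = (2*V)*(-16) = -32*V)
-2301 - (H(I(-1), 1) - 1787)*(535 + (1040 + 720)) = -2301 - (-32*1 - 1787)*(535 + (1040 + 720)) = -2301 - (-32 - 1787)*(535 + 1760) = -2301 - (-1819)*2295 = -2301 - 1*(-4174605) = -2301 + 4174605 = 4172304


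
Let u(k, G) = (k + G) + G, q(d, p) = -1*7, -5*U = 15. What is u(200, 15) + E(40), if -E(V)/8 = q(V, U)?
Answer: 286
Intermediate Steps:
U = -3 (U = -⅕*15 = -3)
q(d, p) = -7
E(V) = 56 (E(V) = -8*(-7) = 56)
u(k, G) = k + 2*G (u(k, G) = (G + k) + G = k + 2*G)
u(200, 15) + E(40) = (200 + 2*15) + 56 = (200 + 30) + 56 = 230 + 56 = 286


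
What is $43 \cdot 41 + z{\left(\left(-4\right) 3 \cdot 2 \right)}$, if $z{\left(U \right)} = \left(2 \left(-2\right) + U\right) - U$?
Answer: $1759$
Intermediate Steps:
$z{\left(U \right)} = -4$ ($z{\left(U \right)} = \left(-4 + U\right) - U = -4$)
$43 \cdot 41 + z{\left(\left(-4\right) 3 \cdot 2 \right)} = 43 \cdot 41 - 4 = 1763 - 4 = 1759$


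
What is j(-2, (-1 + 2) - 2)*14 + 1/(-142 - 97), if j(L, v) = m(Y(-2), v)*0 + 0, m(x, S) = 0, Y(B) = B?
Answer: -1/239 ≈ -0.0041841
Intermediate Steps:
j(L, v) = 0 (j(L, v) = 0*0 + 0 = 0 + 0 = 0)
j(-2, (-1 + 2) - 2)*14 + 1/(-142 - 97) = 0*14 + 1/(-142 - 97) = 0 + 1/(-239) = 0 - 1/239 = -1/239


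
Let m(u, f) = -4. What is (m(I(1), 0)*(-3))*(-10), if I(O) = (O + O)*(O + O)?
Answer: -120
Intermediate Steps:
I(O) = 4*O² (I(O) = (2*O)*(2*O) = 4*O²)
(m(I(1), 0)*(-3))*(-10) = -4*(-3)*(-10) = 12*(-10) = -120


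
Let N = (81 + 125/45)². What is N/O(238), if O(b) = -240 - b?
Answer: -284258/19359 ≈ -14.684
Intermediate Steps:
N = 568516/81 (N = (81 + 125*(1/45))² = (81 + 25/9)² = (754/9)² = 568516/81 ≈ 7018.7)
N/O(238) = 568516/(81*(-240 - 1*238)) = 568516/(81*(-240 - 238)) = (568516/81)/(-478) = (568516/81)*(-1/478) = -284258/19359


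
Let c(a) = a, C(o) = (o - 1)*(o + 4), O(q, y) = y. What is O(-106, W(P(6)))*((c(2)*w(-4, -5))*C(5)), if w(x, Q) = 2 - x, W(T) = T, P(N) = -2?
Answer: -864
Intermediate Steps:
C(o) = (-1 + o)*(4 + o)
O(-106, W(P(6)))*((c(2)*w(-4, -5))*C(5)) = -2*2*(2 - 1*(-4))*(-4 + 5² + 3*5) = -2*2*(2 + 4)*(-4 + 25 + 15) = -2*2*6*36 = -24*36 = -2*432 = -864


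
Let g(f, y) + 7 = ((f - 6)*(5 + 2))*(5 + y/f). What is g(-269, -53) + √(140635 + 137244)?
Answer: -2693033/269 + 7*√5671 ≈ -9484.1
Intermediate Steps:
g(f, y) = -7 + (-42 + 7*f)*(5 + y/f) (g(f, y) = -7 + ((f - 6)*(5 + 2))*(5 + y/f) = -7 + ((-6 + f)*7)*(5 + y/f) = -7 + (-42 + 7*f)*(5 + y/f))
g(-269, -53) + √(140635 + 137244) = (-217 + 7*(-53) + 35*(-269) - 42*(-53)/(-269)) + √(140635 + 137244) = (-217 - 371 - 9415 - 42*(-53)*(-1/269)) + √277879 = (-217 - 371 - 9415 - 2226/269) + 7*√5671 = -2693033/269 + 7*√5671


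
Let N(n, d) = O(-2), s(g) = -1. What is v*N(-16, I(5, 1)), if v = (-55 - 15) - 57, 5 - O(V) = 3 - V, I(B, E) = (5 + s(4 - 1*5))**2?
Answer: 0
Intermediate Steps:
I(B, E) = 16 (I(B, E) = (5 - 1)**2 = 4**2 = 16)
O(V) = 2 + V (O(V) = 5 - (3 - V) = 5 + (-3 + V) = 2 + V)
N(n, d) = 0 (N(n, d) = 2 - 2 = 0)
v = -127 (v = -70 - 57 = -127)
v*N(-16, I(5, 1)) = -127*0 = 0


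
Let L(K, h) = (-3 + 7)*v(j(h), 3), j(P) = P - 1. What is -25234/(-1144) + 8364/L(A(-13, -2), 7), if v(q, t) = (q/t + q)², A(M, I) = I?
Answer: 45535/832 ≈ 54.730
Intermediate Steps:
j(P) = -1 + P
v(q, t) = (q + q/t)²
L(K, h) = 64*(-1 + h)²/9 (L(K, h) = (-3 + 7)*((-1 + h)²*(1 + 3)²/3²) = 4*((-1 + h)²*(⅑)*4²) = 4*((-1 + h)²*(⅑)*16) = 4*(16*(-1 + h)²/9) = 64*(-1 + h)²/9)
-25234/(-1144) + 8364/L(A(-13, -2), 7) = -25234/(-1144) + 8364/((64*(-1 + 7)²/9)) = -25234*(-1/1144) + 8364/(((64/9)*6²)) = 1147/52 + 8364/(((64/9)*36)) = 1147/52 + 8364/256 = 1147/52 + 8364*(1/256) = 1147/52 + 2091/64 = 45535/832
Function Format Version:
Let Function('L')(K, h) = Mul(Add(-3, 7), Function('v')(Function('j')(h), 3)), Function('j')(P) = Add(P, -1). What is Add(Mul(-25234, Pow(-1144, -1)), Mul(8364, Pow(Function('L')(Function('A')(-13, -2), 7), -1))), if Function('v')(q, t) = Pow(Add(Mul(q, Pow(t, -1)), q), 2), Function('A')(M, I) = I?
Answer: Rational(45535, 832) ≈ 54.730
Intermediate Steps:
Function('j')(P) = Add(-1, P)
Function('v')(q, t) = Pow(Add(q, Mul(q, Pow(t, -1))), 2)
Function('L')(K, h) = Mul(Rational(64, 9), Pow(Add(-1, h), 2)) (Function('L')(K, h) = Mul(Add(-3, 7), Mul(Pow(Add(-1, h), 2), Pow(3, -2), Pow(Add(1, 3), 2))) = Mul(4, Mul(Pow(Add(-1, h), 2), Rational(1, 9), Pow(4, 2))) = Mul(4, Mul(Pow(Add(-1, h), 2), Rational(1, 9), 16)) = Mul(4, Mul(Rational(16, 9), Pow(Add(-1, h), 2))) = Mul(Rational(64, 9), Pow(Add(-1, h), 2)))
Add(Mul(-25234, Pow(-1144, -1)), Mul(8364, Pow(Function('L')(Function('A')(-13, -2), 7), -1))) = Add(Mul(-25234, Pow(-1144, -1)), Mul(8364, Pow(Mul(Rational(64, 9), Pow(Add(-1, 7), 2)), -1))) = Add(Mul(-25234, Rational(-1, 1144)), Mul(8364, Pow(Mul(Rational(64, 9), Pow(6, 2)), -1))) = Add(Rational(1147, 52), Mul(8364, Pow(Mul(Rational(64, 9), 36), -1))) = Add(Rational(1147, 52), Mul(8364, Pow(256, -1))) = Add(Rational(1147, 52), Mul(8364, Rational(1, 256))) = Add(Rational(1147, 52), Rational(2091, 64)) = Rational(45535, 832)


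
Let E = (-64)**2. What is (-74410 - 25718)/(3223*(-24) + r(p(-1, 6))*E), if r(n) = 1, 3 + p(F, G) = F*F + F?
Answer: 12516/9157 ≈ 1.3668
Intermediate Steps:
p(F, G) = -3 + F + F**2 (p(F, G) = -3 + (F*F + F) = -3 + (F**2 + F) = -3 + (F + F**2) = -3 + F + F**2)
E = 4096
(-74410 - 25718)/(3223*(-24) + r(p(-1, 6))*E) = (-74410 - 25718)/(3223*(-24) + 1*4096) = -100128/(-77352 + 4096) = -100128/(-73256) = -100128*(-1/73256) = 12516/9157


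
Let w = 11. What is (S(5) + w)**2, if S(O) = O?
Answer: 256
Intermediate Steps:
(S(5) + w)**2 = (5 + 11)**2 = 16**2 = 256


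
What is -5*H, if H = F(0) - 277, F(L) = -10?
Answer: 1435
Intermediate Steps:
H = -287 (H = -10 - 277 = -287)
-5*H = -5*(-287) = 1435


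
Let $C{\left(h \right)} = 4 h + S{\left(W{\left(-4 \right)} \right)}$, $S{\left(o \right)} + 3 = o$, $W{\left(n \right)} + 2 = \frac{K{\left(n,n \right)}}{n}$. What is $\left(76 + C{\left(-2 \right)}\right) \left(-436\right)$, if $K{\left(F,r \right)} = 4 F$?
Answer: $-29212$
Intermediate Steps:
$W{\left(n \right)} = 2$ ($W{\left(n \right)} = -2 + \frac{4 n}{n} = -2 + 4 = 2$)
$S{\left(o \right)} = -3 + o$
$C{\left(h \right)} = -1 + 4 h$ ($C{\left(h \right)} = 4 h + \left(-3 + 2\right) = 4 h - 1 = -1 + 4 h$)
$\left(76 + C{\left(-2 \right)}\right) \left(-436\right) = \left(76 + \left(-1 + 4 \left(-2\right)\right)\right) \left(-436\right) = \left(76 - 9\right) \left(-436\right) = 67 \left(-436\right) = -29212$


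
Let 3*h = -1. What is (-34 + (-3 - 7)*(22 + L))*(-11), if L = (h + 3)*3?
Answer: 3674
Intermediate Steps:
h = -1/3 (h = (1/3)*(-1) = -1/3 ≈ -0.33333)
L = 8 (L = (-1/3 + 3)*3 = (8/3)*3 = 8)
(-34 + (-3 - 7)*(22 + L))*(-11) = (-34 + (-3 - 7)*(22 + 8))*(-11) = (-34 - 10*30)*(-11) = (-34 - 300)*(-11) = -334*(-11) = 3674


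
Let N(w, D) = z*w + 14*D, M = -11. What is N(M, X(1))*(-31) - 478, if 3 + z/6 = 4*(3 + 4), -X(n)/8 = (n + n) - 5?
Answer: 40256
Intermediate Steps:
X(n) = 40 - 16*n (X(n) = -8*((n + n) - 5) = -8*(2*n - 5) = -8*(-5 + 2*n) = 40 - 16*n)
z = 150 (z = -18 + 6*(4*(3 + 4)) = -18 + 6*(4*7) = -18 + 6*28 = -18 + 168 = 150)
N(w, D) = 14*D + 150*w (N(w, D) = 150*w + 14*D = 14*D + 150*w)
N(M, X(1))*(-31) - 478 = (14*(40 - 16*1) + 150*(-11))*(-31) - 478 = (14*(40 - 16) - 1650)*(-31) - 478 = (14*24 - 1650)*(-31) - 478 = (336 - 1650)*(-31) - 478 = -1314*(-31) - 478 = 40734 - 478 = 40256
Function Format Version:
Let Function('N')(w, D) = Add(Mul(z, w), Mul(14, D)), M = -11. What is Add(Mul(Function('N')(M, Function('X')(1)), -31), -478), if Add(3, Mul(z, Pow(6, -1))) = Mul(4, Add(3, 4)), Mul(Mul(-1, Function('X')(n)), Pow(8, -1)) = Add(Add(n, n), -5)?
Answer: 40256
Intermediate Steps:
Function('X')(n) = Add(40, Mul(-16, n)) (Function('X')(n) = Mul(-8, Add(Add(n, n), -5)) = Mul(-8, Add(Mul(2, n), -5)) = Mul(-8, Add(-5, Mul(2, n))) = Add(40, Mul(-16, n)))
z = 150 (z = Add(-18, Mul(6, Mul(4, Add(3, 4)))) = Add(-18, Mul(6, Mul(4, 7))) = Add(-18, Mul(6, 28)) = Add(-18, 168) = 150)
Function('N')(w, D) = Add(Mul(14, D), Mul(150, w)) (Function('N')(w, D) = Add(Mul(150, w), Mul(14, D)) = Add(Mul(14, D), Mul(150, w)))
Add(Mul(Function('N')(M, Function('X')(1)), -31), -478) = Add(Mul(Add(Mul(14, Add(40, Mul(-16, 1))), Mul(150, -11)), -31), -478) = Add(Mul(Add(Mul(14, Add(40, -16)), -1650), -31), -478) = Add(Mul(Add(Mul(14, 24), -1650), -31), -478) = Add(Mul(Add(336, -1650), -31), -478) = Add(Mul(-1314, -31), -478) = Add(40734, -478) = 40256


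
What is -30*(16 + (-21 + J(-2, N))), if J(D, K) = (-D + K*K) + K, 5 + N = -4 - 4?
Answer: -4590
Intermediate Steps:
N = -13 (N = -5 + (-4 - 4) = -5 - 8 = -13)
J(D, K) = K + K² - D (J(D, K) = (-D + K²) + K = (K² - D) + K = K + K² - D)
-30*(16 + (-21 + J(-2, N))) = -30*(16 + (-21 + (-13 + (-13)² - 1*(-2)))) = -30*(16 + (-21 + (-13 + 169 + 2))) = -30*(16 + (-21 + 158)) = -30*(16 + 137) = -30*153 = -4590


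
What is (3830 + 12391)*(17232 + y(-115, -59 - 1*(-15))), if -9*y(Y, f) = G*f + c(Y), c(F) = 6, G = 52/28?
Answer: 5872791422/21 ≈ 2.7966e+8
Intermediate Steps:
G = 13/7 (G = 52*(1/28) = 13/7 ≈ 1.8571)
y(Y, f) = -⅔ - 13*f/63 (y(Y, f) = -(13*f/7 + 6)/9 = -(6 + 13*f/7)/9 = -⅔ - 13*f/63)
(3830 + 12391)*(17232 + y(-115, -59 - 1*(-15))) = (3830 + 12391)*(17232 + (-⅔ - 13*(-59 - 1*(-15))/63)) = 16221*(17232 + (-⅔ - 13*(-59 + 15)/63)) = 16221*(17232 + (-⅔ - 13/63*(-44))) = 16221*(17232 + (-⅔ + 572/63)) = 16221*(17232 + 530/63) = 16221*(1086146/63) = 5872791422/21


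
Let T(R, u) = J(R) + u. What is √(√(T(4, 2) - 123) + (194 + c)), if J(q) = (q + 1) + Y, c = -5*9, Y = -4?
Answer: √(149 + 2*I*√30) ≈ 12.215 + 0.44841*I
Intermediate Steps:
c = -45
J(q) = -3 + q (J(q) = (q + 1) - 4 = (1 + q) - 4 = -3 + q)
T(R, u) = -3 + R + u (T(R, u) = (-3 + R) + u = -3 + R + u)
√(√(T(4, 2) - 123) + (194 + c)) = √(√((-3 + 4 + 2) - 123) + (194 - 45)) = √(√(3 - 123) + 149) = √(√(-120) + 149) = √(2*I*√30 + 149) = √(149 + 2*I*√30)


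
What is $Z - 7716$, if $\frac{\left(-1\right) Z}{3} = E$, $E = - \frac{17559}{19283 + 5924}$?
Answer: $- \frac{194444535}{25207} \approx -7713.9$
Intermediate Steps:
$E = - \frac{17559}{25207} \approx -0.69659$
$Z = \frac{52677}{25207}$ ($Z = \left(-3\right) \left(- \frac{17559}{25207}\right) = \frac{52677}{25207} \approx 2.0898$)
$Z - 7716 = \frac{52677}{25207} - 7716 = - \frac{194444535}{25207}$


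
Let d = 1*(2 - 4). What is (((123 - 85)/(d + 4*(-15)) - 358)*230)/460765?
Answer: -511382/2856743 ≈ -0.17901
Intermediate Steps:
d = -2 (d = 1*(-2) = -2)
(((123 - 85)/(d + 4*(-15)) - 358)*230)/460765 = (((123 - 85)/(-2 + 4*(-15)) - 358)*230)/460765 = ((38/(-2 - 60) - 358)*230)*(1/460765) = ((38/(-62) - 358)*230)*(1/460765) = ((38*(-1/62) - 358)*230)*(1/460765) = ((-19/31 - 358)*230)*(1/460765) = -11117/31*230*(1/460765) = -2556910/31*1/460765 = -511382/2856743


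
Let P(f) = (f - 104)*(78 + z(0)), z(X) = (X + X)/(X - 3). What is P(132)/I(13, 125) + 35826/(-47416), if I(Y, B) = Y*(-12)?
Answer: -349825/23708 ≈ -14.756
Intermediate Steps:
I(Y, B) = -12*Y
z(X) = 2*X/(-3 + X) (z(X) = (2*X)/(-3 + X) = 2*X/(-3 + X))
P(f) = -8112 + 78*f (P(f) = (f - 104)*(78 + 2*0/(-3 + 0)) = (-104 + f)*(78 + 2*0/(-3)) = (-104 + f)*(78 + 2*0*(-1/3)) = (-104 + f)*(78 + 0) = (-104 + f)*78 = -8112 + 78*f)
P(132)/I(13, 125) + 35826/(-47416) = (-8112 + 78*132)/((-12*13)) + 35826/(-47416) = (-8112 + 10296)/(-156) + 35826*(-1/47416) = 2184*(-1/156) - 17913/23708 = -14 - 17913/23708 = -349825/23708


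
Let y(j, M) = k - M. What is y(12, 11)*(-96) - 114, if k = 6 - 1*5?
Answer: 846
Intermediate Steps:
k = 1 (k = 6 - 5 = 1)
y(j, M) = 1 - M
y(12, 11)*(-96) - 114 = (1 - 1*11)*(-96) - 114 = (1 - 11)*(-96) - 114 = -10*(-96) - 114 = 960 - 114 = 846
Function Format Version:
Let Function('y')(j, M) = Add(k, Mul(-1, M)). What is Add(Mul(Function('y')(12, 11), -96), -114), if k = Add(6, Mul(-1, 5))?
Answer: 846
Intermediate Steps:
k = 1 (k = Add(6, -5) = 1)
Function('y')(j, M) = Add(1, Mul(-1, M))
Add(Mul(Function('y')(12, 11), -96), -114) = Add(Mul(Add(1, Mul(-1, 11)), -96), -114) = Add(Mul(Add(1, -11), -96), -114) = Add(Mul(-10, -96), -114) = Add(960, -114) = 846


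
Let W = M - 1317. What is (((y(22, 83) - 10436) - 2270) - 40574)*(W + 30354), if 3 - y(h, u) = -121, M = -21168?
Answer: -418284564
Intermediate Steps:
y(h, u) = 124 (y(h, u) = 3 - 1*(-121) = 3 + 121 = 124)
W = -22485 (W = -21168 - 1317 = -22485)
(((y(22, 83) - 10436) - 2270) - 40574)*(W + 30354) = (((124 - 10436) - 2270) - 40574)*(-22485 + 30354) = ((-10312 - 2270) - 40574)*7869 = (-12582 - 40574)*7869 = -53156*7869 = -418284564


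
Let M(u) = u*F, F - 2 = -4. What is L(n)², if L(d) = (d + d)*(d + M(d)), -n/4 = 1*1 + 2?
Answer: 82944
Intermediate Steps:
F = -2 (F = 2 - 4 = -2)
M(u) = -2*u (M(u) = u*(-2) = -2*u)
n = -12 (n = -4*(1*1 + 2) = -4*(1 + 2) = -4*3 = -12)
L(d) = -2*d² (L(d) = (d + d)*(d - 2*d) = (2*d)*(-d) = -2*d²)
L(n)² = (-2*(-12)²)² = (-2*144)² = (-288)² = 82944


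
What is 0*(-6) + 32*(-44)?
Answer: -1408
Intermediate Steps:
0*(-6) + 32*(-44) = 0 - 1408 = -1408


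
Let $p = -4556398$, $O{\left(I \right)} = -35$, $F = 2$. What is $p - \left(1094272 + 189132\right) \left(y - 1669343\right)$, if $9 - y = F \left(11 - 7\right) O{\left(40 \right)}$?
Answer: $2142066023418$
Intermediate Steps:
$y = 289$ ($y = 9 - 2 \left(11 - 7\right) \left(-35\right) = 9 - 2 \cdot 4 \left(-35\right) = 9 - 8 \left(-35\right) = 9 - -280 = 9 + 280 = 289$)
$p - \left(1094272 + 189132\right) \left(y - 1669343\right) = -4556398 - \left(1094272 + 189132\right) \left(289 - 1669343\right) = -4556398 - 1283404 \left(-1669054\right) = -4556398 - -2142070579816 = -4556398 + 2142070579816 = 2142066023418$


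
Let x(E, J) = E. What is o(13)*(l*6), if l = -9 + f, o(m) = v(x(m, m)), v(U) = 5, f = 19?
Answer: 300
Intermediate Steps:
o(m) = 5
l = 10 (l = -9 + 19 = 10)
o(13)*(l*6) = 5*(10*6) = 5*60 = 300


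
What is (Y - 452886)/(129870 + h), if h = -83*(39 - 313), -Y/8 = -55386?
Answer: -4899/76306 ≈ -0.064202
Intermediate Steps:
Y = 443088 (Y = -8*(-55386) = 443088)
h = 22742 (h = -83*(-274) = 22742)
(Y - 452886)/(129870 + h) = (443088 - 452886)/(129870 + 22742) = -9798/152612 = -9798*1/152612 = -4899/76306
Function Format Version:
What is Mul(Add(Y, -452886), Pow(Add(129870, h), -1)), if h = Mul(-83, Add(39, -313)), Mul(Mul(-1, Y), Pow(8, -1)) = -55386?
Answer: Rational(-4899, 76306) ≈ -0.064202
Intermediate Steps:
Y = 443088 (Y = Mul(-8, -55386) = 443088)
h = 22742 (h = Mul(-83, -274) = 22742)
Mul(Add(Y, -452886), Pow(Add(129870, h), -1)) = Mul(Add(443088, -452886), Pow(Add(129870, 22742), -1)) = Mul(-9798, Pow(152612, -1)) = Mul(-9798, Rational(1, 152612)) = Rational(-4899, 76306)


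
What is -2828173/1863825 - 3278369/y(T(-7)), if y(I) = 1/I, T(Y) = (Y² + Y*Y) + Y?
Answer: -556037858057848/1863825 ≈ -2.9833e+8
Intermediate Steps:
T(Y) = Y + 2*Y² (T(Y) = (Y² + Y²) + Y = 2*Y² + Y = Y + 2*Y²)
-2828173/1863825 - 3278369/y(T(-7)) = -2828173/1863825 - 3278369*(-7*(1 + 2*(-7))) = -2828173*1/1863825 - 3278369*(-7*(1 - 14)) = -2828173/1863825 - 3278369*(-7*(-13)) = -2828173/1863825 - 3278369/(1/91) = -2828173/1863825 - 3278369/1/91 = -2828173/1863825 - 3278369*91 = -2828173/1863825 - 298331579 = -556037858057848/1863825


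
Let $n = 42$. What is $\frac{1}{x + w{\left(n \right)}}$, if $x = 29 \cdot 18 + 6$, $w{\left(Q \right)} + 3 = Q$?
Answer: $\frac{1}{567} \approx 0.0017637$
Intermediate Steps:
$w{\left(Q \right)} = -3 + Q$
$x = 528$ ($x = 522 + 6 = 528$)
$\frac{1}{x + w{\left(n \right)}} = \frac{1}{528 + \left(-3 + 42\right)} = \frac{1}{528 + 39} = \frac{1}{567}$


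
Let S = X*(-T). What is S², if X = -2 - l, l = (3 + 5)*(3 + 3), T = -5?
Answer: 62500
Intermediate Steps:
l = 48 (l = 8*6 = 48)
X = -50 (X = -2 - 1*48 = -2 - 48 = -50)
S = -250 (S = -(-50)*(-5) = -50*5 = -250)
S² = (-250)² = 62500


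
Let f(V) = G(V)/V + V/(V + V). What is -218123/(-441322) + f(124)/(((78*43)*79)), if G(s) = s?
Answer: 19265280267/38978441684 ≈ 0.49425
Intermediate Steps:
f(V) = 3/2 (f(V) = V/V + V/(V + V) = 1 + V/((2*V)) = 1 + V*(1/(2*V)) = 1 + 1/2 = 3/2)
-218123/(-441322) + f(124)/(((78*43)*79)) = -218123/(-441322) + 3/(2*(((78*43)*79))) = -218123*(-1/441322) + 3/(2*((3354*79))) = 218123/441322 + (3/2)/264966 = 218123/441322 + (3/2)*(1/264966) = 218123/441322 + 1/176644 = 19265280267/38978441684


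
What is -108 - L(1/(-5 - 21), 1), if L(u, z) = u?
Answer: -2807/26 ≈ -107.96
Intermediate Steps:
-108 - L(1/(-5 - 21), 1) = -108 - 1/(-5 - 21) = -108 - 1/(-26) = -108 - 1*(-1/26) = -108 + 1/26 = -2807/26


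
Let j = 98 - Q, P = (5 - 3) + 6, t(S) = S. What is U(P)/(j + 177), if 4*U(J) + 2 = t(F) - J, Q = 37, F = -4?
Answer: -1/68 ≈ -0.014706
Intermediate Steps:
P = 8 (P = 2 + 6 = 8)
j = 61 (j = 98 - 1*37 = 98 - 37 = 61)
U(J) = -3/2 - J/4 (U(J) = -½ + (-4 - J)/4 = -½ + (-1 - J/4) = -3/2 - J/4)
U(P)/(j + 177) = (-3/2 - ¼*8)/(61 + 177) = (-3/2 - 2)/238 = (1/238)*(-7/2) = -1/68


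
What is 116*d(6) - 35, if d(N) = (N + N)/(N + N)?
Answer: 81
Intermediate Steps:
d(N) = 1 (d(N) = (2*N)/((2*N)) = (2*N)*(1/(2*N)) = 1)
116*d(6) - 35 = 116*1 - 35 = 116 - 35 = 81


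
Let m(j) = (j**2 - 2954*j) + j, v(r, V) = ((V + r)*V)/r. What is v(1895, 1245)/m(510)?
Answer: -26062/15740249 ≈ -0.0016558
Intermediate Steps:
v(r, V) = V*(V + r)/r (v(r, V) = (V*(V + r))/r = V*(V + r)/r)
m(j) = j**2 - 2953*j
v(1895, 1245)/m(510) = (1245*(1245 + 1895)/1895)/((510*(-2953 + 510))) = (1245*(1/1895)*3140)/((510*(-2443))) = (781860/379)/(-1245930) = (781860/379)*(-1/1245930) = -26062/15740249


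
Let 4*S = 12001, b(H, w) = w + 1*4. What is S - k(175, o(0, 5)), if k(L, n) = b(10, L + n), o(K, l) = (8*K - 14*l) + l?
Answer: 11545/4 ≈ 2886.3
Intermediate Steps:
o(K, l) = -13*l + 8*K (o(K, l) = (-14*l + 8*K) + l = -13*l + 8*K)
b(H, w) = 4 + w (b(H, w) = w + 4 = 4 + w)
k(L, n) = 4 + L + n (k(L, n) = 4 + (L + n) = 4 + L + n)
S = 12001/4 (S = (¼)*12001 = 12001/4 ≈ 3000.3)
S - k(175, o(0, 5)) = 12001/4 - (4 + 175 + (-13*5 + 8*0)) = 12001/4 - (4 + 175 + (-65 + 0)) = 12001/4 - (4 + 175 - 65) = 12001/4 - 1*114 = 12001/4 - 114 = 11545/4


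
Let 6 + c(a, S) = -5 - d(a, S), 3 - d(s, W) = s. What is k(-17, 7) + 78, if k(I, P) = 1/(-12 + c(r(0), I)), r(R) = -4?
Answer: 2339/30 ≈ 77.967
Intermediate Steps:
d(s, W) = 3 - s
c(a, S) = -14 + a (c(a, S) = -6 + (-5 - (3 - a)) = -6 + (-5 + (-3 + a)) = -6 + (-8 + a) = -14 + a)
k(I, P) = -1/30 (k(I, P) = 1/(-12 + (-14 - 4)) = 1/(-12 - 18) = 1/(-30) = -1/30)
k(-17, 7) + 78 = -1/30 + 78 = 2339/30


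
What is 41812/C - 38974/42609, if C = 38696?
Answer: 1395049/8412234 ≈ 0.16584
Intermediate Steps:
41812/C - 38974/42609 = 41812/38696 - 38974/42609 = 41812*(1/38696) - 38974*1/42609 = 10453/9674 - 38974/42609 = 1395049/8412234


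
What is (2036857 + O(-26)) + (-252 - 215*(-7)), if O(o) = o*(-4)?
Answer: 2038214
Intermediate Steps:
O(o) = -4*o
(2036857 + O(-26)) + (-252 - 215*(-7)) = (2036857 - 4*(-26)) + (-252 - 215*(-7)) = (2036857 + 104) + (-252 + 1505) = 2036961 + 1253 = 2038214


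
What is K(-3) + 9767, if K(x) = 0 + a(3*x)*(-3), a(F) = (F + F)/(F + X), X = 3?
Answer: 9758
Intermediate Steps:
a(F) = 2*F/(3 + F) (a(F) = (F + F)/(F + 3) = (2*F)/(3 + F) = 2*F/(3 + F))
K(x) = -18*x/(3 + 3*x) (K(x) = 0 + (2*(3*x)/(3 + 3*x))*(-3) = 0 + (6*x/(3 + 3*x))*(-3) = 0 - 18*x/(3 + 3*x) = -18*x/(3 + 3*x))
K(-3) + 9767 = -6*(-3)/(1 - 3) + 9767 = -6*(-3)/(-2) + 9767 = -6*(-3)*(-½) + 9767 = -9 + 9767 = 9758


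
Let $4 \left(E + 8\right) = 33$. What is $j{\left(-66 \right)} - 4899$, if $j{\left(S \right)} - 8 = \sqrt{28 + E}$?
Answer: $-4891 + \frac{\sqrt{113}}{2} \approx -4885.7$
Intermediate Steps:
$E = \frac{1}{4}$ ($E = -8 + \frac{1}{4} \cdot 33 = -8 + \frac{33}{4} = \frac{1}{4} \approx 0.25$)
$j{\left(S \right)} = 8 + \frac{\sqrt{113}}{2}$ ($j{\left(S \right)} = 8 + \sqrt{28 + \frac{1}{4}} = 8 + \sqrt{\frac{113}{4}} = 8 + \frac{\sqrt{113}}{2}$)
$j{\left(-66 \right)} - 4899 = \left(8 + \frac{\sqrt{113}}{2}\right) - 4899 = -4891 + \frac{\sqrt{113}}{2}$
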